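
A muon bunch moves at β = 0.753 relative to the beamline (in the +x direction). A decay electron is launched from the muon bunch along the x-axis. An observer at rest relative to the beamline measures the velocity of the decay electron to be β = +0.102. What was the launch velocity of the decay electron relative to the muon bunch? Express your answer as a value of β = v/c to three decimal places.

Invert the composition law: u' = (u − v)/(1 − uv/c²).
u' = (0.102 − 0.753) / (1 − (0.102)(0.753)) = -0.6510/0.9232 = -0.7052.

β = -0.705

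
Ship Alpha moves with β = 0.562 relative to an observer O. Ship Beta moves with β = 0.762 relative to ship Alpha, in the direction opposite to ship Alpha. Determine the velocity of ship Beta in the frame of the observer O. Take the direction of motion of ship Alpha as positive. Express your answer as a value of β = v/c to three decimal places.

β = -0.350

With v = 0.562 and u' = -0.762 (in units of c),
u = (u' + v)/(1 + u'v/c²):
u = (-0.762 + 0.562) / (1 + (-0.762)·0.562) = -0.2000/0.5718 = -0.3498
(Galilean addition would give -0.200c.)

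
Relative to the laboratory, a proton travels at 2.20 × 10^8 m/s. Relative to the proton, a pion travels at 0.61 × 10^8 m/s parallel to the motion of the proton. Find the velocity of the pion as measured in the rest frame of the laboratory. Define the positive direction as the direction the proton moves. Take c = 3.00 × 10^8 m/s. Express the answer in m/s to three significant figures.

2.45 × 10^8 m/s

In units of c (dividing by 3.00 × 10^8 m/s): v = 0.733, u' = 0.203.
u = (u' + v)/(1 + u'v/c²):
u = (0.203 + 0.733) / (1 + 0.203·0.733) = 0.9367/1.1491 = 0.8151
Converting back: u = 0.8151 × 3.00 × 10^8 m/s.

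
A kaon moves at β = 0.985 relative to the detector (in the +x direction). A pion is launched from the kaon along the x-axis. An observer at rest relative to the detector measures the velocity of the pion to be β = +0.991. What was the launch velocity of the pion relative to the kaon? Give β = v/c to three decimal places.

β = +0.251

Invert the composition law: u' = (u − v)/(1 − uv/c²).
u' = (0.991 − 0.985) / (1 − (0.991)(0.985)) = 0.0060/0.0239 = 0.2514.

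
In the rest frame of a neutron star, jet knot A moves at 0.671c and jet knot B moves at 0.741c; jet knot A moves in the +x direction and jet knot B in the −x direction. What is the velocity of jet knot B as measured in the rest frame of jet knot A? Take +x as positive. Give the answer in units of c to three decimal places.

-0.943c

β_A = 0.671, β_B = -0.741.
Transform to A's frame with the inverse velocity-addition law: u' = (u − v)/(1 − uv/c²), taking u = β_B and v = β_A.
u' = (-0.741 − 0.671) / (1 − (0.671)(-0.741)) = -1.4120/1.4972 = -0.9431.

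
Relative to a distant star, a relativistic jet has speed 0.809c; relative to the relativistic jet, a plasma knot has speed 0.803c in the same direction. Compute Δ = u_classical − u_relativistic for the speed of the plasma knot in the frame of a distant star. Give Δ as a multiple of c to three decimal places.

Δ = 0.635c

Galilean: u_cl = 0.803 + 0.809 = 1.6120.
Relativistic: u_rel = (0.803 + 0.809) / (1 + 0.803·0.809) = 1.6120/1.6496 = 0.9772.
Δ = 1.6120 − 0.9772 = 0.6348.
(The classical prediction exceeds c; the relativistic result does not.)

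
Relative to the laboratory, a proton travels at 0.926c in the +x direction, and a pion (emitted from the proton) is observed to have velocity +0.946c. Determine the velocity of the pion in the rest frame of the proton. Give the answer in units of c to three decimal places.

Invert the composition law: u' = (u − v)/(1 − uv/c²).
u' = (0.946 − 0.926) / (1 − (0.946)(0.926)) = 0.0200/0.1240 = 0.1613.

+0.161c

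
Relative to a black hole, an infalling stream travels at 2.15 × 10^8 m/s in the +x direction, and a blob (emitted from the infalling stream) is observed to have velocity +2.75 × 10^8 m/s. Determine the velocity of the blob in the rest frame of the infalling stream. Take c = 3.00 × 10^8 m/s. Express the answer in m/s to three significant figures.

v = 0.717c, u = 0.917c.
Invert the composition law: u' = (u − v)/(1 − uv/c²).
u' = (0.917 − 0.717) / (1 − (0.917)(0.717)) = 0.2000/0.3431 = 0.5830.
u' = 0.5830 × 3.00 × 10^8 m/s.

+1.75 × 10^8 m/s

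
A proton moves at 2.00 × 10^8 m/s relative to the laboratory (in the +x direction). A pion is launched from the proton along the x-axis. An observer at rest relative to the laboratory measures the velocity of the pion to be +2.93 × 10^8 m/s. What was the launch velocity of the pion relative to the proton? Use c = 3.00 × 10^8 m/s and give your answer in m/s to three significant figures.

v = 0.667c, u = 0.977c.
Invert the composition law: u' = (u − v)/(1 − uv/c²).
u' = (0.977 − 0.667) / (1 − (0.977)(0.667)) = 0.3100/0.3489 = 0.8885.
u' = 0.8885 × 3.00 × 10^8 m/s.

+2.67 × 10^8 m/s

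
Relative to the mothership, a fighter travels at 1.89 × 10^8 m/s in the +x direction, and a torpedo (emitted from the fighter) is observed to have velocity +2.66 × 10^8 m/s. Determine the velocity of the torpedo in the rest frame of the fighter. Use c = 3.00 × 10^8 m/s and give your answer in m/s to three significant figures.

+1.74 × 10^8 m/s

v = 0.630c, u = 0.887c.
Invert the composition law: u' = (u − v)/(1 − uv/c²).
u' = (0.887 − 0.630) / (1 − (0.887)(0.630)) = 0.2567/0.4414 = 0.5815.
u' = 0.5815 × 3.00 × 10^8 m/s.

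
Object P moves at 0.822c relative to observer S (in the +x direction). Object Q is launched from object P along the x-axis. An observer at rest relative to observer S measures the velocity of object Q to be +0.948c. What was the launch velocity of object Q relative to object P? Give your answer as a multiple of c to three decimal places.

+0.571c

Invert the composition law: u' = (u − v)/(1 − uv/c²).
u' = (0.948 − 0.822) / (1 − (0.948)(0.822)) = 0.1260/0.2207 = 0.5708.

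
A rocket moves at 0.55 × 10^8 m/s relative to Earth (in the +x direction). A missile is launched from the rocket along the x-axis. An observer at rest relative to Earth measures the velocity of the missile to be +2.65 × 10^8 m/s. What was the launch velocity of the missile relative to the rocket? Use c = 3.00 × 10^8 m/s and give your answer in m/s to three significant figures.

v = 0.183c, u = 0.883c.
Invert the composition law: u' = (u − v)/(1 − uv/c²).
u' = (0.883 − 0.183) / (1 − (0.883)(0.183)) = 0.7000/0.8381 = 0.8353.
u' = 0.8353 × 3.00 × 10^8 m/s.

+2.51 × 10^8 m/s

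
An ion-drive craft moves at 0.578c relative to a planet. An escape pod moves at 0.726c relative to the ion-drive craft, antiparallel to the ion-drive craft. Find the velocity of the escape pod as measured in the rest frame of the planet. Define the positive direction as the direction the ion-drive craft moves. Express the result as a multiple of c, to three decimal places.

-0.255c

With v = 0.578 and u' = -0.726 (in units of c),
u = (u' + v)/(1 + u'v/c²):
u = (-0.726 + 0.578) / (1 + (-0.726)·0.578) = -0.1480/0.5804 = -0.2550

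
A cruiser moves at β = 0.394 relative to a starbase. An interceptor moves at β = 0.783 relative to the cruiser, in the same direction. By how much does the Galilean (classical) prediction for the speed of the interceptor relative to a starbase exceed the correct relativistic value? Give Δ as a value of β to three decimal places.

Δ = 0.277

Galilean: u_cl = 0.783 + 0.394 = 1.1770.
Relativistic: u_rel = (0.783 + 0.394) / (1 + 0.783·0.394) = 1.1770/1.3085 = 0.8995.
Δ = 1.1770 − 0.8995 = 0.2775.
(The classical prediction exceeds c; the relativistic result does not.)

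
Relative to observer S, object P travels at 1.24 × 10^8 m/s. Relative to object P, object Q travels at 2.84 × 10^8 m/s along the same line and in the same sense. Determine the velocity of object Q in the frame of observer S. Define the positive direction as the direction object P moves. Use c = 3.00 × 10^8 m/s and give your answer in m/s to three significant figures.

In units of c (dividing by 3.00 × 10^8 m/s): v = 0.413, u' = 0.947.
u = (u' + v)/(1 + u'v/c²):
u = (0.947 + 0.413) / (1 + 0.947·0.413) = 1.3600/1.3913 = 0.9775
Converting back: u = 0.9775 × 3.00 × 10^8 m/s.

2.93 × 10^8 m/s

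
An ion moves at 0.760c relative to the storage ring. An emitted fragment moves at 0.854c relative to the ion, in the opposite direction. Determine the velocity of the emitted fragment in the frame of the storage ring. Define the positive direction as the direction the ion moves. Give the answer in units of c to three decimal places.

-0.268c

With v = 0.760 and u' = -0.854 (in units of c),
u = (u' + v)/(1 + u'v/c²):
u = (-0.854 + 0.760) / (1 + (-0.854)·0.760) = -0.0940/0.3510 = -0.2678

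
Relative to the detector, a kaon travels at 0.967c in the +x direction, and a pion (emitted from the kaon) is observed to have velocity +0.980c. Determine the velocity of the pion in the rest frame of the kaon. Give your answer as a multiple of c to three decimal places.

+0.248c

Invert the composition law: u' = (u − v)/(1 − uv/c²).
u' = (0.980 − 0.967) / (1 − (0.980)(0.967)) = 0.0130/0.0523 = 0.2484.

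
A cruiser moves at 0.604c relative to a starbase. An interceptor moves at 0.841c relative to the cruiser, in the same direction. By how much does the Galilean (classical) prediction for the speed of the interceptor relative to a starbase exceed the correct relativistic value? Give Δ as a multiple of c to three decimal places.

Δ = 0.487c

Galilean: u_cl = 0.841 + 0.604 = 1.4450.
Relativistic: u_rel = (0.841 + 0.604) / (1 + 0.841·0.604) = 1.4450/1.5080 = 0.9582.
Δ = 1.4450 − 0.9582 = 0.4868.
(The classical prediction exceeds c; the relativistic result does not.)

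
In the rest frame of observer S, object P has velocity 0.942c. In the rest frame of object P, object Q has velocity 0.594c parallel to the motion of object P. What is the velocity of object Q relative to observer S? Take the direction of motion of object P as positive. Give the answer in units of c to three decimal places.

0.985c

With v = 0.942 and u' = 0.594 (in units of c),
u = (u' + v)/(1 + u'v/c²):
u = (0.594 + 0.942) / (1 + 0.594·0.942) = 1.5360/1.5595 = 0.9849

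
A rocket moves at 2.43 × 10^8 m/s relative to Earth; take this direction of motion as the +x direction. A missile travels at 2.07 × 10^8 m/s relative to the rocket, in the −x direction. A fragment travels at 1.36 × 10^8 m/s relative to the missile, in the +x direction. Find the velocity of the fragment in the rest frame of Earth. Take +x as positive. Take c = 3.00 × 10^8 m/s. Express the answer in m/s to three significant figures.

Apply u = (u' + v)/(1 + u'v/c²) successively, working outward toward Earth.
(Dividing each given speed by c = 3.00 × 10^8 m/s to work in units of c.)
Start: velocity of the rocket relative to Earth = 0.8100c.
Compose with the missile (u' = -0.690 in the rocket frame): u_1 = (-0.690 + 0.810) / (1 + (-0.690)·0.810) = 0.1200/0.4411 = 0.2720.
Compose with the fragment (u' = 0.453 in the missile frame): u_2 = (0.453 + 0.272) / (1 + 0.453·0.272) = 0.7254/1.1233 = 0.6457.
So u = 0.6457 × 3.00 × 10^8 m/s.

+1.94 × 10^8 m/s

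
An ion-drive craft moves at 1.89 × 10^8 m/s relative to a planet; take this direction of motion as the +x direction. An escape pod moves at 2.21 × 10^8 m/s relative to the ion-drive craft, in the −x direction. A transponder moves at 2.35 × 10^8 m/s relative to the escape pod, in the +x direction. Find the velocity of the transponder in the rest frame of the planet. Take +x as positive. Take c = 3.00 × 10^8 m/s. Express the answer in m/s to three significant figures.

+2.08 × 10^8 m/s

Apply u = (u' + v)/(1 + u'v/c²) successively, working outward toward the planet.
(Dividing each given speed by c = 3.00 × 10^8 m/s to work in units of c.)
Start: velocity of the ion-drive craft relative to the planet = 0.6300c.
Compose with the escape pod (u' = -0.737 in the ion-drive craft frame): u_1 = (-0.737 + 0.630) / (1 + (-0.737)·0.630) = -0.1067/0.5359 = -0.1990.
Compose with the transponder (u' = 0.783 in the escape pod frame): u_2 = (0.783 + (-0.199)) / (1 + 0.783·(-0.199)) = 0.5843/0.8441 = 0.6922.
So u = 0.6922 × 3.00 × 10^8 m/s.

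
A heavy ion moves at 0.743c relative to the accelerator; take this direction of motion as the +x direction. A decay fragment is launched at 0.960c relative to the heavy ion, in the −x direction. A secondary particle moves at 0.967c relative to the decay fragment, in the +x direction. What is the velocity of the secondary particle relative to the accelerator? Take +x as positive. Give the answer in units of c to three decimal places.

+0.784c

Apply u = (u' + v)/(1 + u'v/c²) successively, working outward toward the accelerator.
Start: velocity of the heavy ion relative to the accelerator = 0.7430c.
Compose with the decay fragment (u' = -0.960 in the heavy ion frame): u_1 = (-0.960 + 0.743) / (1 + (-0.960)·0.743) = -0.2170/0.2867 = -0.7568.
Compose with the secondary particle (u' = 0.967 in the decay fragment frame): u_2 = (0.967 + (-0.757)) / (1 + 0.967·(-0.757)) = 0.2102/0.2681 = 0.7838.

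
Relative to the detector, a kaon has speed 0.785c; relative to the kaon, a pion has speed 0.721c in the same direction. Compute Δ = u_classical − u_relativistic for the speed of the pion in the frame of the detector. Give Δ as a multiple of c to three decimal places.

Galilean: u_cl = 0.721 + 0.785 = 1.5060.
Relativistic: u_rel = (0.721 + 0.785) / (1 + 0.721·0.785) = 1.5060/1.5660 = 0.9617.
Δ = 1.5060 − 0.9617 = 0.5443.
(The classical prediction exceeds c; the relativistic result does not.)

Δ = 0.544c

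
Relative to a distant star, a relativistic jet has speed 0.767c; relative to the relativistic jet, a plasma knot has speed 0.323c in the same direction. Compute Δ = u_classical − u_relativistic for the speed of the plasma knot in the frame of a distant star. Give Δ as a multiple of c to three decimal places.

Galilean: u_cl = 0.323 + 0.767 = 1.0900.
Relativistic: u_rel = (0.323 + 0.767) / (1 + 0.323·0.767) = 1.0900/1.2477 = 0.8736.
Δ = 1.0900 − 0.8736 = 0.2164.
(The classical prediction exceeds c; the relativistic result does not.)

Δ = 0.216c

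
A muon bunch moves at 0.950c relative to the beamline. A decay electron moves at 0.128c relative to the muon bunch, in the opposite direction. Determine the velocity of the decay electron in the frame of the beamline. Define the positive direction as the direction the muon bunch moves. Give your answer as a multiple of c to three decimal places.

With v = 0.950 and u' = -0.128 (in units of c),
u = (u' + v)/(1 + u'v/c²):
u = (-0.128 + 0.950) / (1 + (-0.128)·0.950) = 0.8220/0.8784 = 0.9358
(Galilean addition would give +0.822c.)

+0.936c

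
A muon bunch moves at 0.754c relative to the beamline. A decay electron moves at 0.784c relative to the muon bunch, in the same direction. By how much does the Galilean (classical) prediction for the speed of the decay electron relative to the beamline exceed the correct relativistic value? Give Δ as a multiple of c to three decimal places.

Galilean: u_cl = 0.784 + 0.754 = 1.5380.
Relativistic: u_rel = (0.784 + 0.754) / (1 + 0.784·0.754) = 1.5380/1.5911 = 0.9666.
Δ = 1.5380 − 0.9666 = 0.5714.
(The classical prediction exceeds c; the relativistic result does not.)

Δ = 0.571c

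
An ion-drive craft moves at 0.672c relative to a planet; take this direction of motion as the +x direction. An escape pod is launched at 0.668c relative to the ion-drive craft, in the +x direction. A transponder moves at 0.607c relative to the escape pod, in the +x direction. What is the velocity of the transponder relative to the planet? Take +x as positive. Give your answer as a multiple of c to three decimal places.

Apply u = (u' + v)/(1 + u'v/c²) successively, working outward toward the planet.
Start: velocity of the ion-drive craft relative to the planet = 0.6720c.
Compose with the escape pod (u' = 0.668 in the ion-drive craft frame): u_1 = (0.668 + 0.672) / (1 + 0.668·0.672) = 1.3400/1.4489 = 0.9248.
Compose with the transponder (u' = 0.607 in the escape pod frame): u_2 = (0.607 + 0.925) / (1 + 0.607·0.925) = 1.5318/1.5614 = 0.9811.

0.981c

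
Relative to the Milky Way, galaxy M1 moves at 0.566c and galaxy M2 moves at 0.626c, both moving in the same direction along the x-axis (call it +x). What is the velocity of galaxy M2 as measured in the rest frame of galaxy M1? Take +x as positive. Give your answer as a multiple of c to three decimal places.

β_A = 0.566, β_B = 0.626.
Transform to A's frame with the inverse velocity-addition law: u' = (u − v)/(1 − uv/c²), taking u = β_B and v = β_A.
u' = (0.626 − 0.566) / (1 − (0.566)(0.626)) = 0.0600/0.6457 = 0.0929.

+0.093c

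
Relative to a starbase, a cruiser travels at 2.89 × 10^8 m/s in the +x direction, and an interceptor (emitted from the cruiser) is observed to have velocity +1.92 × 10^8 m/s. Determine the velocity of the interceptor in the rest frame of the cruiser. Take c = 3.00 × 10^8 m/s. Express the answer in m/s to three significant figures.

-2.53 × 10^8 m/s

v = 0.963c, u = 0.640c.
Invert the composition law: u' = (u − v)/(1 − uv/c²).
u' = (0.640 − 0.963) / (1 − (0.640)(0.963)) = -0.3233/0.3835 = -0.8432.
u' = -0.8432 × 3.00 × 10^8 m/s.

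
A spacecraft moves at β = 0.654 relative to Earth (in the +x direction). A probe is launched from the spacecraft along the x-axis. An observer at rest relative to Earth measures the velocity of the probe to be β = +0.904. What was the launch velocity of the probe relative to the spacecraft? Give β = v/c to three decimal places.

Invert the composition law: u' = (u − v)/(1 − uv/c²).
u' = (0.904 − 0.654) / (1 − (0.904)(0.654)) = 0.2500/0.4088 = 0.6116.

β = +0.612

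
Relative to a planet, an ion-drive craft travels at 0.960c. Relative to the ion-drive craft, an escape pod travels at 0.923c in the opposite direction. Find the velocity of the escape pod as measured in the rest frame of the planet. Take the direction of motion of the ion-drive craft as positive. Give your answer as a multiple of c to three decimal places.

With v = 0.960 and u' = -0.923 (in units of c),
u = (u' + v)/(1 + u'v/c²):
u = (-0.923 + 0.960) / (1 + (-0.923)·0.960) = 0.0370/0.1139 = 0.3248

+0.325c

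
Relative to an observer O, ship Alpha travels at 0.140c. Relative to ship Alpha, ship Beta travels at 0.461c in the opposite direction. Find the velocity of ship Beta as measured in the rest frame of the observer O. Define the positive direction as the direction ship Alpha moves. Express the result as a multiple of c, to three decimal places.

-0.343c

With v = 0.140 and u' = -0.461 (in units of c),
u = (u' + v)/(1 + u'v/c²):
u = (-0.461 + 0.140) / (1 + (-0.461)·0.140) = -0.3210/0.9355 = -0.3431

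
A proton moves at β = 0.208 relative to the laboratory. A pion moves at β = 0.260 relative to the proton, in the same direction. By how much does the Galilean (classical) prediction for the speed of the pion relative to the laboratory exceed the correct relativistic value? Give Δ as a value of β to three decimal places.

Δ = 0.024

Galilean: u_cl = 0.260 + 0.208 = 0.4680.
Relativistic: u_rel = (0.260 + 0.208) / (1 + 0.260·0.208) = 0.4680/1.0541 = 0.4440.
Δ = 0.4680 − 0.4440 = 0.0240.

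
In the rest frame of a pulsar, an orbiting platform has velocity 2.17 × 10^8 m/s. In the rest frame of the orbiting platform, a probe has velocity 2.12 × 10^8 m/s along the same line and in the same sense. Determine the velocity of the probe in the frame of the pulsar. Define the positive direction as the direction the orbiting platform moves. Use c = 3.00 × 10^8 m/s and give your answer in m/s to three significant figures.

In units of c (dividing by 3.00 × 10^8 m/s): v = 0.723, u' = 0.707.
u = (u' + v)/(1 + u'v/c²):
u = (0.707 + 0.723) / (1 + 0.707·0.723) = 1.4300/1.5112 = 0.9463
Converting back: u = 0.9463 × 3.00 × 10^8 m/s.

2.84 × 10^8 m/s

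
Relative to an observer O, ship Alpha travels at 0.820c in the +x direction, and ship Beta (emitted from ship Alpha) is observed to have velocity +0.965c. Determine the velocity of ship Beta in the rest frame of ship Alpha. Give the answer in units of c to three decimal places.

+0.695c

Invert the composition law: u' = (u − v)/(1 − uv/c²).
u' = (0.965 − 0.820) / (1 − (0.965)(0.820)) = 0.1450/0.2087 = 0.6948.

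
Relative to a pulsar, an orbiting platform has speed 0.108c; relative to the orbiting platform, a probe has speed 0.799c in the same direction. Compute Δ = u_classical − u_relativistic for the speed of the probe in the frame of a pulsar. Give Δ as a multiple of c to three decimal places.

Galilean: u_cl = 0.799 + 0.108 = 0.9070.
Relativistic: u_rel = (0.799 + 0.108) / (1 + 0.799·0.108) = 0.9070/1.0863 = 0.8350.
Δ = 0.9070 − 0.8350 = 0.0720.

Δ = 0.072c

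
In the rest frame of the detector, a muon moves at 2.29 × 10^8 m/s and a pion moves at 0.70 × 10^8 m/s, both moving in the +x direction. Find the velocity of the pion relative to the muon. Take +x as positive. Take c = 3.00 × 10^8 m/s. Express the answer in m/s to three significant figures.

-1.93 × 10^8 m/s

β_A = 0.763, β_B = 0.233 (dividing each by c = 3.00 × 10^8 m/s).
Transform to A's frame with the inverse velocity-addition law: u' = (u − v)/(1 − uv/c²), taking u = β_B and v = β_A.
u' = (0.233 − 0.763) / (1 − (0.763)(0.233)) = -0.5300/0.8219 = -0.6449.
u' = -0.6449 × 3.00 × 10^8 m/s.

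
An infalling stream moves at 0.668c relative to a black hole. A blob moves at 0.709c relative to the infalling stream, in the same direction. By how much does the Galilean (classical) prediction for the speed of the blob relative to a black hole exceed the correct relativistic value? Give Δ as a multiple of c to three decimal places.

Galilean: u_cl = 0.709 + 0.668 = 1.3770.
Relativistic: u_rel = (0.709 + 0.668) / (1 + 0.709·0.668) = 1.3770/1.4736 = 0.9344.
Δ = 1.3770 − 0.9344 = 0.4426.
(The classical prediction exceeds c; the relativistic result does not.)

Δ = 0.443c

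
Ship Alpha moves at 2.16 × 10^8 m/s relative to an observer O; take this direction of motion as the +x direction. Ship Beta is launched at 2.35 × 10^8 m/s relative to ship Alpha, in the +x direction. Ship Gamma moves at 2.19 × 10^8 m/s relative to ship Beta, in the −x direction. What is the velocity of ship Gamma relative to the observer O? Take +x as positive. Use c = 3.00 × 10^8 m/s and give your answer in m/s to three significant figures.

+2.33 × 10^8 m/s

Apply u = (u' + v)/(1 + u'v/c²) successively, working outward toward the observer O.
(Dividing each given speed by c = 3.00 × 10^8 m/s to work in units of c.)
Start: velocity of ship Alpha relative to the observer O = 0.7200c.
Compose with ship Beta (u' = 0.783 in ship Alpha frame): u_1 = (0.783 + 0.720) / (1 + 0.783·0.720) = 1.5033/1.5640 = 0.9612.
Compose with ship Gamma (u' = -0.730 in ship Beta frame): u_2 = (-0.730 + 0.961) / (1 + (-0.730)·0.961) = 0.2312/0.2983 = 0.7751.
So u = 0.7751 × 3.00 × 10^8 m/s.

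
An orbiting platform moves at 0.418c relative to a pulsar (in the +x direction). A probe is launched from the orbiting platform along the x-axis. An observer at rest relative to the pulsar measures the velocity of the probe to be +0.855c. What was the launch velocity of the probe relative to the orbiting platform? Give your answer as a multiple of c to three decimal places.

Invert the composition law: u' = (u − v)/(1 − uv/c²).
u' = (0.855 − 0.418) / (1 − (0.855)(0.418)) = 0.4370/0.6426 = 0.6800.

+0.680c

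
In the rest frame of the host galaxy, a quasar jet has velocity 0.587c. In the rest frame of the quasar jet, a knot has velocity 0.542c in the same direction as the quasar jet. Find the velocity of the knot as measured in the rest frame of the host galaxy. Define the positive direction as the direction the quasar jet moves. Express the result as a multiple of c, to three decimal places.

0.857c

With v = 0.587 and u' = 0.542 (in units of c),
u = (u' + v)/(1 + u'v/c²):
u = (0.542 + 0.587) / (1 + 0.542·0.587) = 1.1290/1.3182 = 0.8565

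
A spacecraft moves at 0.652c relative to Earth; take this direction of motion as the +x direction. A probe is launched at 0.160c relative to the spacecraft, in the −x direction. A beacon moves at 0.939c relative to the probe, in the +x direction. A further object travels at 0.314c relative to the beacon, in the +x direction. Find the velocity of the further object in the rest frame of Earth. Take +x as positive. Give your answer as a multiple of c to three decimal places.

+0.990c

Apply u = (u' + v)/(1 + u'v/c²) successively, working outward toward Earth.
Start: velocity of the spacecraft relative to Earth = 0.6520c.
Compose with the probe (u' = -0.160 in the spacecraft frame): u_1 = (-0.160 + 0.652) / (1 + (-0.160)·0.652) = 0.4920/0.8957 = 0.5493.
Compose with the beacon (u' = 0.939 in the probe frame): u_2 = (0.939 + 0.549) / (1 + 0.939·0.549) = 1.4883/1.5158 = 0.9819.
Compose with the further object (u' = 0.314 in the beacon frame): u_3 = (0.314 + 0.982) / (1 + 0.314·0.982) = 1.2959/1.3083 = 0.9905.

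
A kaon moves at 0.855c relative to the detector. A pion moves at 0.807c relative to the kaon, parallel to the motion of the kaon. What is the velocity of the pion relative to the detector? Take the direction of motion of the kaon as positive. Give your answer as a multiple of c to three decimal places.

0.983c

With v = 0.855 and u' = 0.807 (in units of c),
u = (u' + v)/(1 + u'v/c²):
u = (0.807 + 0.855) / (1 + 0.807·0.855) = 1.6620/1.6900 = 0.9834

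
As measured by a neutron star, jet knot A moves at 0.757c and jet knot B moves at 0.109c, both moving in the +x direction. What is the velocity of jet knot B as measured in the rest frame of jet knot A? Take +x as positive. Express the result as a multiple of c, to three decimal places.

β_A = 0.757, β_B = 0.109.
Transform to A's frame with the inverse velocity-addition law: u' = (u − v)/(1 − uv/c²), taking u = β_B and v = β_A.
u' = (0.109 − 0.757) / (1 − (0.757)(0.109)) = -0.6480/0.9175 = -0.7063.

-0.706c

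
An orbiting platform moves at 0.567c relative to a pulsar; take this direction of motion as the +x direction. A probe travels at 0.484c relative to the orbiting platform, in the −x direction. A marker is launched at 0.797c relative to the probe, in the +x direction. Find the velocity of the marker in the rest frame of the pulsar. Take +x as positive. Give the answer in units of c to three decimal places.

Apply u = (u' + v)/(1 + u'v/c²) successively, working outward toward the pulsar.
Start: velocity of the orbiting platform relative to the pulsar = 0.5670c.
Compose with the probe (u' = -0.484 in the orbiting platform frame): u_1 = (-0.484 + 0.567) / (1 + (-0.484)·0.567) = 0.0830/0.7256 = 0.1144.
Compose with the marker (u' = 0.797 in the probe frame): u_2 = (0.797 + 0.114) / (1 + 0.797·0.114) = 0.9114/1.0912 = 0.8352.

+0.835c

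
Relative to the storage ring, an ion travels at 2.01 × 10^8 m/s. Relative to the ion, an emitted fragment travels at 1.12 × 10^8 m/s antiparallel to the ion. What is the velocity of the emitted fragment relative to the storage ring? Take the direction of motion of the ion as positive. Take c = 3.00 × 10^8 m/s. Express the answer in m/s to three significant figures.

In units of c (dividing by 3.00 × 10^8 m/s): v = 0.670, u' = -0.373.
u = (u' + v)/(1 + u'v/c²):
u = (-0.373 + 0.670) / (1 + (-0.373)·0.670) = 0.2967/0.7499 = 0.3956
Converting back: u = 0.3956 × 3.00 × 10^8 m/s.

+1.19 × 10^8 m/s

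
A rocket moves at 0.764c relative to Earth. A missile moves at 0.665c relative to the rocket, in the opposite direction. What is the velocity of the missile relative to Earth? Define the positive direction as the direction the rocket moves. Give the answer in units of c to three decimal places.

With v = 0.764 and u' = -0.665 (in units of c),
u = (u' + v)/(1 + u'v/c²):
u = (-0.665 + 0.764) / (1 + (-0.665)·0.764) = 0.0990/0.4919 = 0.2012

+0.201c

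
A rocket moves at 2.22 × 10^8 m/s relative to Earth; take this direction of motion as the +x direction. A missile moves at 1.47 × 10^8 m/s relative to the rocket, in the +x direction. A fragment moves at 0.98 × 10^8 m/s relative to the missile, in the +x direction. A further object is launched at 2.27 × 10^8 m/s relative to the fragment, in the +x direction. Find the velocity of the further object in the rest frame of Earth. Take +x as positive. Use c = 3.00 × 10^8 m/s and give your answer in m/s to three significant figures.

Apply u = (u' + v)/(1 + u'v/c²) successively, working outward toward Earth.
(Dividing each given speed by c = 3.00 × 10^8 m/s to work in units of c.)
Start: velocity of the rocket relative to Earth = 0.7400c.
Compose with the missile (u' = 0.490 in the rocket frame): u_1 = (0.490 + 0.740) / (1 + 0.490·0.740) = 1.2300/1.3626 = 0.9027.
Compose with the fragment (u' = 0.327 in the missile frame): u_2 = (0.327 + 0.903) / (1 + 0.327·0.903) = 1.2294/1.2949 = 0.9494.
Compose with the further object (u' = 0.757 in the fragment frame): u_3 = (0.757 + 0.949) / (1 + 0.757·0.949) = 1.7061/1.7184 = 0.9928.
So u = 0.9928 × 3.00 × 10^8 m/s.

2.98 × 10^8 m/s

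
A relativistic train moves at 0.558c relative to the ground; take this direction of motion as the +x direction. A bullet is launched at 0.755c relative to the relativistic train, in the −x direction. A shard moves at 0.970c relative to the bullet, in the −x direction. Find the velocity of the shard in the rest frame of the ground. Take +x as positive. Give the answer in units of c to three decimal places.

Apply u = (u' + v)/(1 + u'v/c²) successively, working outward toward the ground.
Start: velocity of the relativistic train relative to the ground = 0.5580c.
Compose with the bullet (u' = -0.755 in the relativistic train frame): u_1 = (-0.755 + 0.558) / (1 + (-0.755)·0.558) = -0.1970/0.5787 = -0.3404.
Compose with the shard (u' = -0.970 in the bullet frame): u_2 = (-0.970 + (-0.340)) / (1 + (-0.970)·(-0.340)) = -1.3104/1.3302 = -0.9851.

-0.985c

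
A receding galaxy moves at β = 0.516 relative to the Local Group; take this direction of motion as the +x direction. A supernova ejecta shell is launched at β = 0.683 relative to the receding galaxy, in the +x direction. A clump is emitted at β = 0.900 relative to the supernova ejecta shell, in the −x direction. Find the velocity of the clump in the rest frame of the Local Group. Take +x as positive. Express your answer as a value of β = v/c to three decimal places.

β = -0.067

Apply u = (u' + v)/(1 + u'v/c²) successively, working outward toward the Local Group.
Start: velocity of the receding galaxy relative to the Local Group = 0.5160c.
Compose with the supernova ejecta shell (u' = 0.683 in the receding galaxy frame): u_1 = (0.683 + 0.516) / (1 + 0.683·0.516) = 1.1990/1.3524 = 0.8866.
Compose with the clump (u' = -0.900 in the supernova ejecta shell frame): u_2 = (-0.900 + 0.887) / (1 + (-0.900)·0.887) = -0.0134/0.2021 = -0.0665.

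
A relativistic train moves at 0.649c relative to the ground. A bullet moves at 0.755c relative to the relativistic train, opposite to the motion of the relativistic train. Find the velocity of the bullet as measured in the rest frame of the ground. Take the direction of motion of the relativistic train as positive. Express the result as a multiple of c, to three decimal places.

With v = 0.649 and u' = -0.755 (in units of c),
u = (u' + v)/(1 + u'v/c²):
u = (-0.755 + 0.649) / (1 + (-0.755)·0.649) = -0.1060/0.5100 = -0.2078
(Galilean addition would give -0.106c.)

-0.208c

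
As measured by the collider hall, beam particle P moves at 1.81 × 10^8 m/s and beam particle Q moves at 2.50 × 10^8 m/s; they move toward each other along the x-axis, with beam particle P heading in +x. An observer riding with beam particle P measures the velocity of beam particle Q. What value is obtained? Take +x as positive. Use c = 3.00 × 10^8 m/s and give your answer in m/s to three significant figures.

-2.87 × 10^8 m/s

β_A = 0.603, β_B = -0.833 (dividing each by c = 3.00 × 10^8 m/s).
Transform to A's frame with the inverse velocity-addition law: u' = (u − v)/(1 − uv/c²), taking u = β_B and v = β_A.
u' = (-0.833 − 0.603) / (1 − (0.603)(-0.833)) = -1.4367/1.5028 = -0.9560.
u' = -0.9560 × 3.00 × 10^8 m/s.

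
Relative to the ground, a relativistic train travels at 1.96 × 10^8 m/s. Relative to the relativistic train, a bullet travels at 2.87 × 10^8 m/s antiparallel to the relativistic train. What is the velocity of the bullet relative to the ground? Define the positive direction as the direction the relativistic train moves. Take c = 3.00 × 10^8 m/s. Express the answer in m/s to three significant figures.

-2.43 × 10^8 m/s

In units of c (dividing by 3.00 × 10^8 m/s): v = 0.653, u' = -0.957.
u = (u' + v)/(1 + u'v/c²):
u = (-0.957 + 0.653) / (1 + (-0.957)·0.653) = -0.3033/0.3750 = -0.8089
(Galilean addition would give -0.303c.)
Converting back: u = -0.8089 × 3.00 × 10^8 m/s.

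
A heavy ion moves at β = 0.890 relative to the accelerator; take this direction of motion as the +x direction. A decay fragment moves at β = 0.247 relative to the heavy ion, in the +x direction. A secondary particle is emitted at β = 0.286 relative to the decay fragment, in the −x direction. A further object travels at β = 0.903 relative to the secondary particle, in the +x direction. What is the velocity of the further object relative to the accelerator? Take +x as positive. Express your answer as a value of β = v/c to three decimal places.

Apply u = (u' + v)/(1 + u'v/c²) successively, working outward toward the accelerator.
Start: velocity of the heavy ion relative to the accelerator = 0.8900c.
Compose with the decay fragment (u' = 0.247 in the heavy ion frame): u_1 = (0.247 + 0.890) / (1 + 0.247·0.890) = 1.1370/1.2198 = 0.9321.
Compose with the secondary particle (u' = -0.286 in the decay fragment frame): u_2 = (-0.286 + 0.932) / (1 + (-0.286)·0.932) = 0.6461/0.7334 = 0.8809.
Compose with the further object (u' = 0.903 in the secondary particle frame): u_3 = (0.903 + 0.881) / (1 + 0.903·0.881) = 1.7839/1.7955 = 0.9936.

β = +0.994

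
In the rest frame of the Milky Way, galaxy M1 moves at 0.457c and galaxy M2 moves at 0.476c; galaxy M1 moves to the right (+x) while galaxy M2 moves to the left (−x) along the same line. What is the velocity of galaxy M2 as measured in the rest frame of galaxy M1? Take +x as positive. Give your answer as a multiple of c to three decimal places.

-0.766c

β_A = 0.457, β_B = -0.476.
Transform to A's frame with the inverse velocity-addition law: u' = (u − v)/(1 − uv/c²), taking u = β_B and v = β_A.
u' = (-0.476 − 0.457) / (1 − (0.457)(-0.476)) = -0.9330/1.2175 = -0.7663.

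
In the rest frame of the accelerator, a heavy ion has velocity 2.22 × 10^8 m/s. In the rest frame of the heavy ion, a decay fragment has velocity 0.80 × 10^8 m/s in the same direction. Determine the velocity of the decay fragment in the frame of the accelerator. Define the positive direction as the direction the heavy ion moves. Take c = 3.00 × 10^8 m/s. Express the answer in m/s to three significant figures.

In units of c (dividing by 3.00 × 10^8 m/s): v = 0.740, u' = 0.267.
u = (u' + v)/(1 + u'v/c²):
u = (0.267 + 0.740) / (1 + 0.267·0.740) = 1.0067/1.1973 = 0.8408
Converting back: u = 0.8408 × 3.00 × 10^8 m/s.

2.52 × 10^8 m/s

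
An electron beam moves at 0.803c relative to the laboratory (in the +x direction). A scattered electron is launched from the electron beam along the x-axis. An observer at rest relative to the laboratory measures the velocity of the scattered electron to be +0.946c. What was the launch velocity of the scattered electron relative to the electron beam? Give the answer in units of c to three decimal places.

+0.595c

Invert the composition law: u' = (u − v)/(1 − uv/c²).
u' = (0.946 − 0.803) / (1 − (0.946)(0.803)) = 0.1430/0.2404 = 0.5949.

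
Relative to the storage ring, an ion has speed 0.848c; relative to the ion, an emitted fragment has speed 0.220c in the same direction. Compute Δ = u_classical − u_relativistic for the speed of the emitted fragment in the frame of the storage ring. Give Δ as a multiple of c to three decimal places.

Galilean: u_cl = 0.220 + 0.848 = 1.0680.
Relativistic: u_rel = (0.220 + 0.848) / (1 + 0.220·0.848) = 1.0680/1.1866 = 0.9001.
Δ = 1.0680 − 0.9001 = 0.1679.
(The classical prediction exceeds c; the relativistic result does not.)

Δ = 0.168c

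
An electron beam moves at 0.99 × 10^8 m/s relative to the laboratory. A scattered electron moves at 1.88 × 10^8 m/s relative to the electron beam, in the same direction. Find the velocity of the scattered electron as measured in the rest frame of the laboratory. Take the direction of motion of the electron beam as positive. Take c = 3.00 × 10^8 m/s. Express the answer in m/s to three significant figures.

In units of c (dividing by 3.00 × 10^8 m/s): v = 0.330, u' = 0.627.
u = (u' + v)/(1 + u'v/c²):
u = (0.627 + 0.330) / (1 + 0.627·0.330) = 0.9567/1.2068 = 0.7927
(Galilean addition would give +0.957c.)
Converting back: u = 0.7927 × 3.00 × 10^8 m/s.

2.38 × 10^8 m/s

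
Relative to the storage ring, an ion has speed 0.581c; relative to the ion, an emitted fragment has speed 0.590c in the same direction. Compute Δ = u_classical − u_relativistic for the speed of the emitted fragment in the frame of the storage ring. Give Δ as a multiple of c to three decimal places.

Galilean: u_cl = 0.590 + 0.581 = 1.1710.
Relativistic: u_rel = (0.590 + 0.581) / (1 + 0.590·0.581) = 1.1710/1.3428 = 0.8721.
Δ = 1.1710 − 0.8721 = 0.2989.
(The classical prediction exceeds c; the relativistic result does not.)

Δ = 0.299c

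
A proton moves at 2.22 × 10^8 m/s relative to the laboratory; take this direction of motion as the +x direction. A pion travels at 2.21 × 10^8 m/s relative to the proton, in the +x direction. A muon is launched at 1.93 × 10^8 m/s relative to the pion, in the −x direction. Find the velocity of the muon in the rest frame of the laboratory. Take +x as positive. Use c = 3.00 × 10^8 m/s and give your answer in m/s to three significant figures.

Apply u = (u' + v)/(1 + u'v/c²) successively, working outward toward the laboratory.
(Dividing each given speed by c = 3.00 × 10^8 m/s to work in units of c.)
Start: velocity of the proton relative to the laboratory = 0.7400c.
Compose with the pion (u' = 0.737 in the proton frame): u_1 = (0.737 + 0.740) / (1 + 0.737·0.740) = 1.4767/1.5451 = 0.9557.
Compose with the muon (u' = -0.643 in the pion frame): u_2 = (-0.643 + 0.956) / (1 + (-0.643)·0.956) = 0.3124/0.3852 = 0.8109.
So u = 0.8109 × 3.00 × 10^8 m/s.

+2.43 × 10^8 m/s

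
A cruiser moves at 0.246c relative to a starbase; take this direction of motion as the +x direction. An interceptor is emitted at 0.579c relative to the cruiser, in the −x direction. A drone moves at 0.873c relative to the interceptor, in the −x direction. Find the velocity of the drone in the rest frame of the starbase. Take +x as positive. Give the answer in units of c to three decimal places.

-0.942c

Apply u = (u' + v)/(1 + u'v/c²) successively, working outward toward the starbase.
Start: velocity of the cruiser relative to the starbase = 0.2460c.
Compose with the interceptor (u' = -0.579 in the cruiser frame): u_1 = (-0.579 + 0.246) / (1 + (-0.579)·0.246) = -0.3330/0.8576 = -0.3883.
Compose with the drone (u' = -0.873 in the interceptor frame): u_2 = (-0.873 + (-0.388)) / (1 + (-0.873)·(-0.388)) = -1.2613/1.3390 = -0.9420.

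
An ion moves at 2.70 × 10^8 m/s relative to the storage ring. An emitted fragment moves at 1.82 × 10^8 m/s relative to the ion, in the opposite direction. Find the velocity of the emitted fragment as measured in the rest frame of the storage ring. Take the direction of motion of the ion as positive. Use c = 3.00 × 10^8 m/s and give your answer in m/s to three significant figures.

In units of c (dividing by 3.00 × 10^8 m/s): v = 0.900, u' = -0.607.
u = (u' + v)/(1 + u'v/c²):
u = (-0.607 + 0.900) / (1 + (-0.607)·0.900) = 0.2933/0.4540 = 0.6461
Converting back: u = 0.6461 × 3.00 × 10^8 m/s.

+1.94 × 10^8 m/s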